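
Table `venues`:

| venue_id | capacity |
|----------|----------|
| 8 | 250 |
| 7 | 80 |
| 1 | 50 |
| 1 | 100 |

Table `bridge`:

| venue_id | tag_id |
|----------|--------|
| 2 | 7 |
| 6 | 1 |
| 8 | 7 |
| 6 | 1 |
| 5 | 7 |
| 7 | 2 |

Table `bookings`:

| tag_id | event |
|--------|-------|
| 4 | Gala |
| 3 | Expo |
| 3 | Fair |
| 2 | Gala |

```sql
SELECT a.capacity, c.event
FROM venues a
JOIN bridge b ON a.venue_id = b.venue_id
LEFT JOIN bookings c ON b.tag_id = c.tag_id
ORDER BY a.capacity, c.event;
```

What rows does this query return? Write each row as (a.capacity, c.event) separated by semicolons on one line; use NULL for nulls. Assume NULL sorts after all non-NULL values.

(80, Gala); (250, NULL)

Joins associate left-to-right: venues INNER JOIN bridge on venue_id gives 2 intermediate row(s).
Then LEFT JOIN `bookings c` on tag_id: each of those 2 rows is kept; rows whose b.tag_id has no match in c get NULL for c's columns.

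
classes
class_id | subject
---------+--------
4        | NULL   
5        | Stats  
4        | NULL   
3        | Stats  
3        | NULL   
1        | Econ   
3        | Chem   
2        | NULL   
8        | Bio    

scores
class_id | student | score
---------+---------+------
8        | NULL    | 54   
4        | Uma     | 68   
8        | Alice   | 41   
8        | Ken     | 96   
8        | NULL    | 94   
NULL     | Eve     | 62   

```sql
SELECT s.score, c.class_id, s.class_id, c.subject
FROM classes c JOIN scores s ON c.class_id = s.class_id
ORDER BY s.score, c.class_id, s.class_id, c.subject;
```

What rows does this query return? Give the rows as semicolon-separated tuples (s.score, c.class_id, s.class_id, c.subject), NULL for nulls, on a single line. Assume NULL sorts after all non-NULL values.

(41, 8, 8, Bio); (54, 8, 8, Bio); (68, 4, 4, NULL); (68, 4, 4, NULL); (94, 8, 8, Bio); (96, 8, 8, Bio)

INNER JOIN keeps only pairs where the ON condition holds.
Matching on c.class_id = s.class_id. A NULL in a compared column never satisfies the condition.
Matched pairs: 6.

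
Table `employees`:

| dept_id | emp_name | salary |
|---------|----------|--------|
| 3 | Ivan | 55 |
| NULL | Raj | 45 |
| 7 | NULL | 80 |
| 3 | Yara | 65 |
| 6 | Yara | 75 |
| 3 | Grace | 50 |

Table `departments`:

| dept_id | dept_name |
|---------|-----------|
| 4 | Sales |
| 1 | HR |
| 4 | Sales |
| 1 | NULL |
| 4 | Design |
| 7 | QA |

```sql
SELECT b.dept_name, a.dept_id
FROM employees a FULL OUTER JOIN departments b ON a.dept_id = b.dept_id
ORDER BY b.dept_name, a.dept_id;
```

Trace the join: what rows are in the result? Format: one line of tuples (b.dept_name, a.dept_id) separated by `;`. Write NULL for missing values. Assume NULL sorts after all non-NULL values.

(Design, NULL); (HR, NULL); (QA, 7); (Sales, NULL); (Sales, NULL); (NULL, 3); (NULL, 3); (NULL, 3); (NULL, 6); (NULL, NULL); (NULL, NULL)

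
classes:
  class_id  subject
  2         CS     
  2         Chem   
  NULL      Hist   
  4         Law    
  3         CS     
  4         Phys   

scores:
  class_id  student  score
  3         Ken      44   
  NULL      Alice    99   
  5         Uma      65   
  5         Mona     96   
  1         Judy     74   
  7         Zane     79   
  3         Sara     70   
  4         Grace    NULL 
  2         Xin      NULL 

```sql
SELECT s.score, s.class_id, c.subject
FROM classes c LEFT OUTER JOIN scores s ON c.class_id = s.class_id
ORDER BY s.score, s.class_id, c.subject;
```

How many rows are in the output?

7

LEFT JOIN keeps every row from `classes`; unmatched rows get NULL for `scores`'s columns.
Matching on c.class_id = s.class_id. A NULL in a compared column never satisfies the condition.
- c (class_id=2) pairs with 1 row(s) of s.
- c (class_id=2) pairs with 1 row(s) of s.
- c (class_id=NULL) has no partner → padded with NULL.
- c (class_id=4) pairs with 1 row(s) of s.
- c (class_id=3) pairs with 2 row(s) of s.
- c (class_id=4) pairs with 1 row(s) of s.
Total: 6 matched + 1 padded = 7 rows.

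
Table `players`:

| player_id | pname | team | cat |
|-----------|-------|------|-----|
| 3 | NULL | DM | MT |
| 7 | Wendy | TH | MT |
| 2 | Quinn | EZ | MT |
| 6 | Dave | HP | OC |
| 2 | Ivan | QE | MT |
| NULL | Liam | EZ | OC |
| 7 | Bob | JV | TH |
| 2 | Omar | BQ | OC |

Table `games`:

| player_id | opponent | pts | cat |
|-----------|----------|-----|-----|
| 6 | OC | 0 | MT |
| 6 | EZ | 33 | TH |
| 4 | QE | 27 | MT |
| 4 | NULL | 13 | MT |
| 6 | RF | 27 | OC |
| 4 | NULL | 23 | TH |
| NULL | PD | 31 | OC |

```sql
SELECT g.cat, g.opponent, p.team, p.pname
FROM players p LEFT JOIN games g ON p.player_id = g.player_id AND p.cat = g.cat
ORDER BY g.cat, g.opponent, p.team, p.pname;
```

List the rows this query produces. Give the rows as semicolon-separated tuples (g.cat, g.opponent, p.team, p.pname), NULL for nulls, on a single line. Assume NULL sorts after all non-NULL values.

(OC, RF, HP, Dave); (NULL, NULL, BQ, Omar); (NULL, NULL, DM, NULL); (NULL, NULL, EZ, Liam); (NULL, NULL, EZ, Quinn); (NULL, NULL, JV, Bob); (NULL, NULL, QE, Ivan); (NULL, NULL, TH, Wendy)

LEFT JOIN keeps every row from `players`; unmatched rows get NULL for `games`'s columns.
Matching on p.player_id = g.player_id AND p.cat = g.cat. A NULL in a compared column never satisfies the condition.
Matched pairs: 1; unmatched p rows kept: 7.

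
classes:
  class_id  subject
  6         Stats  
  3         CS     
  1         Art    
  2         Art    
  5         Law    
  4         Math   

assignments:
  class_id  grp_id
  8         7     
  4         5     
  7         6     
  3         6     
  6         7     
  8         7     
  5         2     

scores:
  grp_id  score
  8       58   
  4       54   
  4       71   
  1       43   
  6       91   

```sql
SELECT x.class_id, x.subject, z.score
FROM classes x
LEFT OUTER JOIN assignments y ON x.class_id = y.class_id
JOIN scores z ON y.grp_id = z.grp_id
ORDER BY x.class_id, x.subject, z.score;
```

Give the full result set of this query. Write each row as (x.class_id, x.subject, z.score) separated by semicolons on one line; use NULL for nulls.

Joins associate left-to-right: classes LEFT JOIN assignments on class_id gives 6 intermediate row(s).
Then INNER JOIN `scores z` on grp_id: keep only rows whose y.grp_id appears in z.

(3, CS, 91)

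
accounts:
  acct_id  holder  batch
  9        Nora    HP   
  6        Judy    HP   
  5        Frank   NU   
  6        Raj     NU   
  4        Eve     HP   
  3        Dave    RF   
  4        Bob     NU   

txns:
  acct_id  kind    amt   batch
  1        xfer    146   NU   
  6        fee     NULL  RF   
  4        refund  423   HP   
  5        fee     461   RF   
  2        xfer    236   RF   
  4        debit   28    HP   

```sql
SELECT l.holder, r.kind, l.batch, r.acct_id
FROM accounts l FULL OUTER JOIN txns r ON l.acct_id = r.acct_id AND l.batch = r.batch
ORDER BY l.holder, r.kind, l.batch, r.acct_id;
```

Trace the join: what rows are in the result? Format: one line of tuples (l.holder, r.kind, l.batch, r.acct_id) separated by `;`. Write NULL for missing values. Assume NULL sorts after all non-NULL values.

(Bob, NULL, NU, NULL); (Dave, NULL, RF, NULL); (Eve, debit, HP, 4); (Eve, refund, HP, 4); (Frank, NULL, NU, NULL); (Judy, NULL, HP, NULL); (Nora, NULL, HP, NULL); (Raj, NULL, NU, NULL); (NULL, fee, NULL, 5); (NULL, fee, NULL, 6); (NULL, xfer, NULL, 1); (NULL, xfer, NULL, 2)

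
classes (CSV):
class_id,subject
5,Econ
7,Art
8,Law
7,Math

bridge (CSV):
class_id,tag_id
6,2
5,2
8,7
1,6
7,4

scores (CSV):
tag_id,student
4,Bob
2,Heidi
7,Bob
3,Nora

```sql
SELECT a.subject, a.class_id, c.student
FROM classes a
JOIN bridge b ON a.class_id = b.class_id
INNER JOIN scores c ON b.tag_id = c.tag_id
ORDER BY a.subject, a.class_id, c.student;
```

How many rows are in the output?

Evaluate left to right. First `classes a INNER JOIN bridge b` on class_id: 4 row(s).
Then INNER JOIN `scores c` on tag_id: keep only rows whose b.tag_id appears in c.
Result: 4 row(s).

4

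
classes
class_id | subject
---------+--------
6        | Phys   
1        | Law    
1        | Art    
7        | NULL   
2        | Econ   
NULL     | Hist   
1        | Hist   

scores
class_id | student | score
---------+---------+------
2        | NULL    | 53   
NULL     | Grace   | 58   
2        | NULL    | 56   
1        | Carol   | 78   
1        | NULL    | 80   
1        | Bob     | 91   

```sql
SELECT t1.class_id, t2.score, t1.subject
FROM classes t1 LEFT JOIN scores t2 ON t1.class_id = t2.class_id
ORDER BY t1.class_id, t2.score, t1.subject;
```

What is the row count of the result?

14

LEFT JOIN keeps every row from `classes`; unmatched rows get NULL for `scores`'s columns.
Matching on t1.class_id = t2.class_id. A NULL in a compared column never satisfies the condition.
Matched pairs: 11; unmatched t1 rows kept: 3.
Total: 11 matched + 3 padded = 14 rows.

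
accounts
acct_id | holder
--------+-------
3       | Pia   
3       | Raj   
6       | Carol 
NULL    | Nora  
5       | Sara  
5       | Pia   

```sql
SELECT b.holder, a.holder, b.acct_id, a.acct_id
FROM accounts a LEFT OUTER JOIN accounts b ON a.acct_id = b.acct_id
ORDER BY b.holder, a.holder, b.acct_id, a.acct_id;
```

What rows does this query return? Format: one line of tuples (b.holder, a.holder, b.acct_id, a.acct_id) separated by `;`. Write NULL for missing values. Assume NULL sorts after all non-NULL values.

LEFT JOIN keeps every row from `accounts a`; unmatched rows get NULL for `accounts b`'s columns.
Matching on a.acct_id = b.acct_id. A NULL in a compared column never satisfies the condition.
- a[0] acct_id=3 → 2 match(es) in b → 2 row(s).
- a[1] acct_id=3 → 2 match(es) in b → 2 row(s).
- a[2] acct_id=6 → 1 match(es) in b → 1 row(s).
- a[3] acct_id=NULL → no match; kept with NULLs on the b side.
- a[4] acct_id=5 → 2 match(es) in b → 2 row(s).
- a[5] acct_id=5 → 2 match(es) in b → 2 row(s).
After projecting and ordering:
b.holder | a.holder | b.acct_id | a.acct_id
Carol | Carol | 6 | 6
Pia | Pia | 3 | 3
Pia | Pia | 5 | 5
Pia | Raj | 3 | 3
Pia | Sara | 5 | 5
Raj | Pia | 3 | 3
Raj | Raj | 3 | 3
Sara | Pia | 5 | 5
Sara | Sara | 5 | 5
NULL | Nora | NULL | NULL

(Carol, Carol, 6, 6); (Pia, Pia, 3, 3); (Pia, Pia, 5, 5); (Pia, Raj, 3, 3); (Pia, Sara, 5, 5); (Raj, Pia, 3, 3); (Raj, Raj, 3, 3); (Sara, Pia, 5, 5); (Sara, Sara, 5, 5); (NULL, Nora, NULL, NULL)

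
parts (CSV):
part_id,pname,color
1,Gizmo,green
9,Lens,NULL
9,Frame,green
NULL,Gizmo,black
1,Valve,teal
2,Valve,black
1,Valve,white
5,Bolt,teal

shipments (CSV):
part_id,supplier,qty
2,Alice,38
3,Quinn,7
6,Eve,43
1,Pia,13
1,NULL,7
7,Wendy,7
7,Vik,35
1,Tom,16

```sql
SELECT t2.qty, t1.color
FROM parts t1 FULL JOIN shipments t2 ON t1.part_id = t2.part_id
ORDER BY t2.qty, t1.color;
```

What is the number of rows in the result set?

18

FULL OUTER JOIN keeps every row from both sides; unmatched rows get NULL for the other side's columns.
Matching on t1.part_id = t2.part_id. A NULL in a compared column never satisfies the condition.
Matched pairs: 10; unmatched t1 rows kept: 4; unmatched t2 rows kept: 4.
Total: 10 matched + 8 padded = 18 rows.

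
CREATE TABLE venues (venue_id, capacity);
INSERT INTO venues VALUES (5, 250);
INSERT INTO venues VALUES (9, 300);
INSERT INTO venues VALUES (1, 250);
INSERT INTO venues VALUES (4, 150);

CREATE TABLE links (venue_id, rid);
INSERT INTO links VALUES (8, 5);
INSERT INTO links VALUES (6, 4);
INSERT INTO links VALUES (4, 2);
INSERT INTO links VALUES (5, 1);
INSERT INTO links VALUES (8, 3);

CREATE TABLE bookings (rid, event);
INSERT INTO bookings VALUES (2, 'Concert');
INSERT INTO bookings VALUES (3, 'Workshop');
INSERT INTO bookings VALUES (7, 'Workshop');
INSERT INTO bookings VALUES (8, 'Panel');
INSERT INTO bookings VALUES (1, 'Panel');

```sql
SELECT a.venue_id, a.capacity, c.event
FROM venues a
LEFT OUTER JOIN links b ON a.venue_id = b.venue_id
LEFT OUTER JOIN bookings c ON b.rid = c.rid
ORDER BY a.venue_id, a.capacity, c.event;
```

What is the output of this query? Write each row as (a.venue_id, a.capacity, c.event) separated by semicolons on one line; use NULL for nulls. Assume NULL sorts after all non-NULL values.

(1, 250, NULL); (4, 150, Concert); (5, 250, Panel); (9, 300, NULL)

Step 1 — a LEFT JOIN b on venue_id → 4 row(s).
Then LEFT JOIN `bookings c` on rid: each of those 4 rows is kept; rows whose b.rid has no match in c get NULL for c's columns.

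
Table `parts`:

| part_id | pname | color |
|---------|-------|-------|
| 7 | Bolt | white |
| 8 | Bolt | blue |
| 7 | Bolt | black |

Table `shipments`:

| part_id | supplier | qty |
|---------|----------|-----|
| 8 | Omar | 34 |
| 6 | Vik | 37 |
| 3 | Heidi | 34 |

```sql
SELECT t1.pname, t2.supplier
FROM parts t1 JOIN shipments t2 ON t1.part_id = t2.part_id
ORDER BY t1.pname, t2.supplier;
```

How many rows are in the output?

1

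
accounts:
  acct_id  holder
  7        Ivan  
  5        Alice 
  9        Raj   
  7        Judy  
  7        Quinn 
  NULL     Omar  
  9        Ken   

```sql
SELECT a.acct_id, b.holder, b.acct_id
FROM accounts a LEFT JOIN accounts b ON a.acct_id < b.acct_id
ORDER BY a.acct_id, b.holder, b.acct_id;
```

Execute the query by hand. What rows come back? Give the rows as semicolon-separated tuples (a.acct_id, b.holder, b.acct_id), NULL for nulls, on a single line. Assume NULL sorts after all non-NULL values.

LEFT JOIN keeps every row from `accounts a`; unmatched rows get NULL for `accounts b`'s columns.
Matching on a.acct_id < b.acct_id. A NULL in a compared column never satisfies the condition.
- a row (acct_id=7): matches 2 b row(s) → 2 output row(s).
- a row (acct_id=5): matches 5 b row(s) → 5 output row(s).
- a row (acct_id=9): no match → kept, b columns NULL.
- a row (acct_id=7): matches 2 b row(s) → 2 output row(s).
- a row (acct_id=7): matches 2 b row(s) → 2 output row(s).
- a row (acct_id=NULL): no match → kept, b columns NULL.
- a row (acct_id=9): no match → kept, b columns NULL.

(5, Ivan, 7); (5, Judy, 7); (5, Ken, 9); (5, Quinn, 7); (5, Raj, 9); (7, Ken, 9); (7, Ken, 9); (7, Ken, 9); (7, Raj, 9); (7, Raj, 9); (7, Raj, 9); (9, NULL, NULL); (9, NULL, NULL); (NULL, NULL, NULL)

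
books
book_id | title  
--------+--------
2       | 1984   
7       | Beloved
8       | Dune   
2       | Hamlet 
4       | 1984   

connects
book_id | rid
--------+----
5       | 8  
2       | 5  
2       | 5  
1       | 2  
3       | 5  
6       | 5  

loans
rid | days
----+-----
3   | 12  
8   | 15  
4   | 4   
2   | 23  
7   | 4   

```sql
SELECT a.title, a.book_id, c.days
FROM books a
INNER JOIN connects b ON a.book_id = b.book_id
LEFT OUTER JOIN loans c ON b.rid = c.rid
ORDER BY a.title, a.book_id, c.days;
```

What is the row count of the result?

4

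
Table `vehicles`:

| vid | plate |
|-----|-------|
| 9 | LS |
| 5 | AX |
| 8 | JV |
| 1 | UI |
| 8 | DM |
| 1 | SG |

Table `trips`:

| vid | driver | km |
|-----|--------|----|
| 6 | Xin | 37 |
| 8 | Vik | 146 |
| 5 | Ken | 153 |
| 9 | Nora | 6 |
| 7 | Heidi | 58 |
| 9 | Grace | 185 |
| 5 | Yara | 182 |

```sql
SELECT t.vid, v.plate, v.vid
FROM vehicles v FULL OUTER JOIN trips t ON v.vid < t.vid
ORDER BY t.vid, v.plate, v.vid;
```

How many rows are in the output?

24

FULL OUTER JOIN keeps every row from both sides; unmatched rows get NULL for the other side's columns.
Matching on v.vid < t.vid.
- v row (vid=9): no match → kept, t columns NULL.
- v row (vid=5): matches 5 t row(s) → 5 output row(s).
- v row (vid=8): matches 2 t row(s) → 2 output row(s).
- v row (vid=1): matches 7 t row(s) → 7 output row(s).
- v row (vid=8): matches 2 t row(s) → 2 output row(s).
- v row (vid=1): matches 7 t row(s) → 7 output row(s).
Total: 23 matched + 1 padded = 24 rows.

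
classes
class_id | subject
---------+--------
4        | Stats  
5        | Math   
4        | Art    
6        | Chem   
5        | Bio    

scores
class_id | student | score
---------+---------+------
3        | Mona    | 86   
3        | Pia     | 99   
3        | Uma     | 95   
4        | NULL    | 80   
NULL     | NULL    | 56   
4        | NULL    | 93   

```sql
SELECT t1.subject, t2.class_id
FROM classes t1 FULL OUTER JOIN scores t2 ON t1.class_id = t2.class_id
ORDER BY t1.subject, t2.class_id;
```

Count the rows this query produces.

11

FULL OUTER JOIN keeps every row from both sides; unmatched rows get NULL for the other side's columns.
Matching on t1.class_id = t2.class_id. A NULL in a compared column never satisfies the condition.
- class_id=4: 2 matching t2 row(s), so 2 row(s) emitted.
- class_id=5: no t2 row matches, row kept with t2 columns NULL.
- class_id=4: 2 matching t2 row(s), so 2 row(s) emitted.
- class_id=6: no t2 row matches, row kept with t2 columns NULL.
- class_id=5: no t2 row matches, row kept with t2 columns NULL.
- plus 4 unmatched t2 row(s), each kept with NULL t1 columns.
Total: 4 matched + 7 padded = 11 rows.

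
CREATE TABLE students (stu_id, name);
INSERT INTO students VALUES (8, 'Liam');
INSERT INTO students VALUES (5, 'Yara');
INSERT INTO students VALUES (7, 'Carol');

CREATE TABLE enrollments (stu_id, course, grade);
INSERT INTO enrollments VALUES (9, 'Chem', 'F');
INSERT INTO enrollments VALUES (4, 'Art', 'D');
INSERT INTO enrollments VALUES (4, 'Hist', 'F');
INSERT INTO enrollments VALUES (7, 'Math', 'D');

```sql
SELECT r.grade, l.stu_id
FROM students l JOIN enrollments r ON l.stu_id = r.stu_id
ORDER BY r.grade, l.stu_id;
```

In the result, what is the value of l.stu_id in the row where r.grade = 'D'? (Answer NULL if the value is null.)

7

INNER JOIN keeps only pairs where the ON condition holds.
Matching on l.stu_id = r.stu_id.
- l (stu_id=8) has no partner → excluded.
- l (stu_id=5) has no partner → excluded.
- l (stu_id=7) pairs with 1 row(s) of r.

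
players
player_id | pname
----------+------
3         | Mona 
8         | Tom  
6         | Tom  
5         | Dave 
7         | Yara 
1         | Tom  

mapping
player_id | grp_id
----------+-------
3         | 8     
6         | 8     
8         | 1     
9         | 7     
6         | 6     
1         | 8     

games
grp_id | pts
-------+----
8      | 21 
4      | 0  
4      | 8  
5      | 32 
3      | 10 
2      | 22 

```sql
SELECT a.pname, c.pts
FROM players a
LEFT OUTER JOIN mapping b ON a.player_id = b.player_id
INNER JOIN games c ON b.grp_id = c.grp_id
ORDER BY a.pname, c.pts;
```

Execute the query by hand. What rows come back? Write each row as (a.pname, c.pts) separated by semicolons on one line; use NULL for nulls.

(Mona, 21); (Tom, 21); (Tom, 21)

Step 1 — a LEFT JOIN b on player_id → 7 row(s).
Then INNER JOIN `games c` on grp_id: keep only rows whose b.grp_id appears in c.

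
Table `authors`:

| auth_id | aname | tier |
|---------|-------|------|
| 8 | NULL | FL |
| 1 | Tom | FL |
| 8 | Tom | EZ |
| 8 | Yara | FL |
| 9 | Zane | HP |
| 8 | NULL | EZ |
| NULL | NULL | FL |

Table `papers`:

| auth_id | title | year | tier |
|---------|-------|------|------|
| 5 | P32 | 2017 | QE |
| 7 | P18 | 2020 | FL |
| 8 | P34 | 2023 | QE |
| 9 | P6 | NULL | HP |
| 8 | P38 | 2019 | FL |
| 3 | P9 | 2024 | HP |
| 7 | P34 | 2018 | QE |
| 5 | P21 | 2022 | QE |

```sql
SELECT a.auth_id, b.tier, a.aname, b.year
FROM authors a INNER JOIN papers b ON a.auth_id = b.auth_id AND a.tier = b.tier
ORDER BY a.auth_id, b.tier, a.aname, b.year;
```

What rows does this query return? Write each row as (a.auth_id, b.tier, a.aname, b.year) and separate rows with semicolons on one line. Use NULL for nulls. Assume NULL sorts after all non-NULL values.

INNER JOIN keeps only pairs where the ON condition holds.
Matching on a.auth_id = b.auth_id AND a.tier = b.tier. A NULL in a compared column never satisfies the condition.
- a (auth_id=8, tier=FL) pairs with 1 row(s) of b.
- a (auth_id=1, tier=FL) has no partner → excluded.
- a (auth_id=8, tier=EZ) has no partner → excluded.
- a (auth_id=8, tier=FL) pairs with 1 row(s) of b.
- a (auth_id=9, tier=HP) pairs with 1 row(s) of b.
- a (auth_id=8, tier=EZ) has no partner → excluded.
- a (auth_id=NULL, tier=FL) has no partner → excluded.
After projecting and ordering:
a.auth_id | b.tier | a.aname | b.year
8 | FL | Yara | 2019
8 | FL | NULL | 2019
9 | HP | Zane | NULL

(8, FL, Yara, 2019); (8, FL, NULL, 2019); (9, HP, Zane, NULL)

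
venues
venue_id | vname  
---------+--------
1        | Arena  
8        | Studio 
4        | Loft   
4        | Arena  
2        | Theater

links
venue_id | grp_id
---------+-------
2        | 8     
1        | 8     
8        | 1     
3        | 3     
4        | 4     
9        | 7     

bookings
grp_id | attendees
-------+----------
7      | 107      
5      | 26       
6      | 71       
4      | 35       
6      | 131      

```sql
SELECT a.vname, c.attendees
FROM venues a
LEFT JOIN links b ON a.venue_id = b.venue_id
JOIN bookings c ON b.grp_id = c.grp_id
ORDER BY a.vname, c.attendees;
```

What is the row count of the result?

2

Joins associate left-to-right: venues LEFT JOIN links on venue_id gives 5 intermediate row(s).
Then INNER JOIN `bookings c` on grp_id: keep only rows whose b.grp_id appears in c.
Result: 2 row(s).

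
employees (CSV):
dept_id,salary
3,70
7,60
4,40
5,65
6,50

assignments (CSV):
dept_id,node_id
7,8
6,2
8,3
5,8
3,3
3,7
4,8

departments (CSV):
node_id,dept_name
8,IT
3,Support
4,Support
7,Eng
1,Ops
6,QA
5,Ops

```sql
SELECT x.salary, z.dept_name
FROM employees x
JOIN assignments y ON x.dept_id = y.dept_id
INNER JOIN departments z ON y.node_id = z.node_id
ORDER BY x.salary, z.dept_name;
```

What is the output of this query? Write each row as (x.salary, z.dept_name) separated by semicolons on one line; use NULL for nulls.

(40, IT); (60, IT); (65, IT); (70, Eng); (70, Support)

Evaluate left to right. First `employees x INNER JOIN assignments y` on dept_id: 6 row(s).
Then INNER JOIN `departments z` on node_id: keep only rows whose y.node_id appears in z.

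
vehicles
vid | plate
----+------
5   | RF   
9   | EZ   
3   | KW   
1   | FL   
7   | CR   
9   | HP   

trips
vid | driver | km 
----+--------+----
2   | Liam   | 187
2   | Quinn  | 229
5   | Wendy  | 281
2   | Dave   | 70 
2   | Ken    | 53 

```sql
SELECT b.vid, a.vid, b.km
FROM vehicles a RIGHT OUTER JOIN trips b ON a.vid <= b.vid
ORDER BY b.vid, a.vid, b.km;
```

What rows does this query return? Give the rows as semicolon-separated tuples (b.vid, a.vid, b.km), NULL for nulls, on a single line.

RIGHT JOIN keeps every row from `trips`; unmatched rows get NULL for `vehicles`'s columns.
Matching on a.vid <= b.vid.
- a row (vid=5): matches 1 b row(s) → 1 output row(s).
- a row (vid=9): no match.
- a row (vid=3): matches 1 b row(s) → 1 output row(s).
- a row (vid=1): matches 5 b row(s) → 5 output row(s).
- a row (vid=7): no match.
- a row (vid=9): no match.
- every b row matched at least one a row.
After projecting and ordering:
b.vid | a.vid | b.km
2 | 1 | 53
2 | 1 | 70
2 | 1 | 187
2 | 1 | 229
5 | 1 | 281
5 | 3 | 281
5 | 5 | 281

(2, 1, 53); (2, 1, 70); (2, 1, 187); (2, 1, 229); (5, 1, 281); (5, 3, 281); (5, 5, 281)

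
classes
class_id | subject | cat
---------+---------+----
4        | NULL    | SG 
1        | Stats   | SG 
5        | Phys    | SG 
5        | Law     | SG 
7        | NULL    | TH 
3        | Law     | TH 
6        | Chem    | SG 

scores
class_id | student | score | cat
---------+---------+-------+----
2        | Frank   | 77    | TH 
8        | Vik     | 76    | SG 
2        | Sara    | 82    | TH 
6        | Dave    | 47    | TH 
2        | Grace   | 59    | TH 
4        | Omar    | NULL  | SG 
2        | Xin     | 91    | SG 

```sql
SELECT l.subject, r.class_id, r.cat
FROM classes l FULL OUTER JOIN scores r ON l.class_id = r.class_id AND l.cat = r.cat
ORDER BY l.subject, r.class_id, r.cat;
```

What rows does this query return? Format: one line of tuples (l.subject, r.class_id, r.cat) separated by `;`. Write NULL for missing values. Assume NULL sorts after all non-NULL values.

FULL OUTER JOIN keeps every row from both sides; unmatched rows get NULL for the other side's columns.
Matching on l.class_id = r.class_id AND l.cat = r.cat.
- class_id=4, cat=SG: 1 matching r row(s), so 1 row(s) emitted.
- class_id=1, cat=SG: no r row matches, row kept with r columns NULL.
- class_id=5, cat=SG: no r row matches, row kept with r columns NULL.
- class_id=5, cat=SG: no r row matches, row kept with r columns NULL.
- class_id=7, cat=TH: no r row matches, row kept with r columns NULL.
- class_id=3, cat=TH: no r row matches, row kept with r columns NULL.
- class_id=6, cat=SG: no r row matches, row kept with r columns NULL.
- 6 r row(s) had no l match → kept, l columns NULL.

(Chem, NULL, NULL); (Law, NULL, NULL); (Law, NULL, NULL); (Phys, NULL, NULL); (Stats, NULL, NULL); (NULL, 2, SG); (NULL, 2, TH); (NULL, 2, TH); (NULL, 2, TH); (NULL, 4, SG); (NULL, 6, TH); (NULL, 8, SG); (NULL, NULL, NULL)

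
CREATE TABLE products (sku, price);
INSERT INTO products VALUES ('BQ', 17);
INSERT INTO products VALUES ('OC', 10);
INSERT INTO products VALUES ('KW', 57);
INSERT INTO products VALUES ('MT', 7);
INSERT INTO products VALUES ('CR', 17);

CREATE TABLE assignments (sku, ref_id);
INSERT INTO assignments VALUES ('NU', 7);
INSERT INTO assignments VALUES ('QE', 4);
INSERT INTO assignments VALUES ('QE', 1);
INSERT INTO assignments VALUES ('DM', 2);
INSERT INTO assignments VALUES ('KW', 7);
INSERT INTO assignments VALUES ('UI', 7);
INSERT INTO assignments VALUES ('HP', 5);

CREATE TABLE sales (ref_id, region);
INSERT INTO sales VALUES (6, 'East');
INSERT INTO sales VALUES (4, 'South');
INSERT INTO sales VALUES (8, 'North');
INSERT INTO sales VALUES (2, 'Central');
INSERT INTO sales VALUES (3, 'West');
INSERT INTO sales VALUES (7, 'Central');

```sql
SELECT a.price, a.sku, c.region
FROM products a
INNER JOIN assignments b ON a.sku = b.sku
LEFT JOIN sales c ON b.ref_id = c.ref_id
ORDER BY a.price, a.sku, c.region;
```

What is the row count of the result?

1

Joins associate left-to-right: products INNER JOIN assignments on sku gives 1 intermediate row(s).
Then LEFT JOIN `sales c` on ref_id: each of those 1 rows is kept; rows whose b.ref_id has no match in c get NULL for c's columns.
Result: 1 row(s).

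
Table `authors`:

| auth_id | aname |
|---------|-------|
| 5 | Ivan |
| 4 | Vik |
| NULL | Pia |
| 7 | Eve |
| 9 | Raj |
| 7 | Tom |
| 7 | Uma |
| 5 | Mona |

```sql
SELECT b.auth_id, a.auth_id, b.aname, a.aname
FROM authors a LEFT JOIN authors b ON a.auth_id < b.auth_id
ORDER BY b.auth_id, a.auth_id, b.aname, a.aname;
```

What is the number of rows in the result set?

19

LEFT JOIN keeps every row from `authors a`; unmatched rows get NULL for `authors b`'s columns.
Matching on a.auth_id < b.auth_id. A NULL in a compared column never satisfies the condition.
Matched pairs: 17; unmatched a rows kept: 2.
Total: 17 matched + 2 padded = 19 rows.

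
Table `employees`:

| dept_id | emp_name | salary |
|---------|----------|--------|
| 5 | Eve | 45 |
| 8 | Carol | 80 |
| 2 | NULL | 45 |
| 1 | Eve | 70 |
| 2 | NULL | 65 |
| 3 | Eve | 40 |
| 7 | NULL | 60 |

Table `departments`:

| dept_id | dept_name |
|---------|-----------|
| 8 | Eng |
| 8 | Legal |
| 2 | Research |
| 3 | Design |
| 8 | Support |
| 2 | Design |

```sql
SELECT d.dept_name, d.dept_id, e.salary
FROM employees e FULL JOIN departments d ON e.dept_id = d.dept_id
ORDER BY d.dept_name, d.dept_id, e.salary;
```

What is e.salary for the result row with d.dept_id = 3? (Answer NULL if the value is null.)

40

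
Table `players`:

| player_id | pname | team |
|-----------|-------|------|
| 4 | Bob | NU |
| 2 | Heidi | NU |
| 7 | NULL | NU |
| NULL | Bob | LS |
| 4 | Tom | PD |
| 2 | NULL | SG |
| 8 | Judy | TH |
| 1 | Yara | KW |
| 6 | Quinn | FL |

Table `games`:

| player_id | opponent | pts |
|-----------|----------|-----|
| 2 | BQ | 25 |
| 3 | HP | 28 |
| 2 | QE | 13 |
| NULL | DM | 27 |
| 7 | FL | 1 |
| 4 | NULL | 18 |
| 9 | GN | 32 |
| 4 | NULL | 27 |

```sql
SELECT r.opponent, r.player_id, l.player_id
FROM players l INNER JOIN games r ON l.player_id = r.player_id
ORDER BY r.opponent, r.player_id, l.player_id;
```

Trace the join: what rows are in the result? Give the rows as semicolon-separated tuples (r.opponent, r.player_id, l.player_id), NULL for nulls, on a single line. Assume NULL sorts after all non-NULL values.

INNER JOIN keeps only pairs where the ON condition holds.
Matching on l.player_id = r.player_id. A NULL in a compared column never satisfies the condition.
Matched pairs: 9.

(BQ, 2, 2); (BQ, 2, 2); (FL, 7, 7); (QE, 2, 2); (QE, 2, 2); (NULL, 4, 4); (NULL, 4, 4); (NULL, 4, 4); (NULL, 4, 4)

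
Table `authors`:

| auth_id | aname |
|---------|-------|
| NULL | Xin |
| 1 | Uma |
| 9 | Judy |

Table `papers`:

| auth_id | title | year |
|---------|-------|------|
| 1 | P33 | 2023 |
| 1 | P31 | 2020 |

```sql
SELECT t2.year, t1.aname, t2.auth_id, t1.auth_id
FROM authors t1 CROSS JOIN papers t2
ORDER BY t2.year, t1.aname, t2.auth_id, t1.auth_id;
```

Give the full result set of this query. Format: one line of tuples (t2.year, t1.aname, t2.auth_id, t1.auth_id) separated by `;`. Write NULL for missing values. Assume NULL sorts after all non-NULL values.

(2020, Judy, 1, 9); (2020, Uma, 1, 1); (2020, Xin, 1, NULL); (2023, Judy, 1, 9); (2023, Uma, 1, 1); (2023, Xin, 1, NULL)

CROSS JOIN pairs every row of `authors` with every row of `papers`: 3 × 2 = 6 rows.
After projecting and ordering:
t2.year | t1.aname | t2.auth_id | t1.auth_id
2020 | Judy | 1 | 9
2020 | Uma | 1 | 1
2020 | Xin | 1 | NULL
2023 | Judy | 1 | 9
2023 | Uma | 1 | 1
2023 | Xin | 1 | NULL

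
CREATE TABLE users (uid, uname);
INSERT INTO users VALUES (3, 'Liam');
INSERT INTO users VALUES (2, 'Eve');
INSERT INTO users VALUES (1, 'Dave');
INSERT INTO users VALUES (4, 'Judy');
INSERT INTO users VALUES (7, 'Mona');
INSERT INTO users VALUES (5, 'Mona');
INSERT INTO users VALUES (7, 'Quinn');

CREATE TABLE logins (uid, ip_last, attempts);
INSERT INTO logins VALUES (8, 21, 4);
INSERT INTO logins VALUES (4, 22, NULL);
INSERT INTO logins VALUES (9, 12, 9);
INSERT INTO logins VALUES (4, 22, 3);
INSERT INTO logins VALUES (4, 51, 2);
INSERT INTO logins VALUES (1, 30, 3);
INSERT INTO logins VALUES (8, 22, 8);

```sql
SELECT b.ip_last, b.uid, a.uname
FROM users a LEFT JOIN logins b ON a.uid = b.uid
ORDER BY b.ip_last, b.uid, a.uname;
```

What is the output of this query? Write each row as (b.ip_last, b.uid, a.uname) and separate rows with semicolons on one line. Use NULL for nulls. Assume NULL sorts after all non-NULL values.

LEFT JOIN keeps every row from `users`; unmatched rows get NULL for `logins`'s columns.
Matching on a.uid = b.uid.
Matched pairs: 4; unmatched a rows kept: 5.

(22, 4, Judy); (22, 4, Judy); (30, 1, Dave); (51, 4, Judy); (NULL, NULL, Eve); (NULL, NULL, Liam); (NULL, NULL, Mona); (NULL, NULL, Mona); (NULL, NULL, Quinn)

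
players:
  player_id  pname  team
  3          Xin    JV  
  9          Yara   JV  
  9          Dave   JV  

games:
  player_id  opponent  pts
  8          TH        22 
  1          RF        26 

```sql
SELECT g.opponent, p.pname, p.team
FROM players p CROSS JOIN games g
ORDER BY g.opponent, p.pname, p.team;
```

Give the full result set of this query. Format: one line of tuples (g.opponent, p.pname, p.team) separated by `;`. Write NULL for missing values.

CROSS JOIN pairs every row of `players` with every row of `games`: 3 × 2 = 6 rows.

(RF, Dave, JV); (RF, Xin, JV); (RF, Yara, JV); (TH, Dave, JV); (TH, Xin, JV); (TH, Yara, JV)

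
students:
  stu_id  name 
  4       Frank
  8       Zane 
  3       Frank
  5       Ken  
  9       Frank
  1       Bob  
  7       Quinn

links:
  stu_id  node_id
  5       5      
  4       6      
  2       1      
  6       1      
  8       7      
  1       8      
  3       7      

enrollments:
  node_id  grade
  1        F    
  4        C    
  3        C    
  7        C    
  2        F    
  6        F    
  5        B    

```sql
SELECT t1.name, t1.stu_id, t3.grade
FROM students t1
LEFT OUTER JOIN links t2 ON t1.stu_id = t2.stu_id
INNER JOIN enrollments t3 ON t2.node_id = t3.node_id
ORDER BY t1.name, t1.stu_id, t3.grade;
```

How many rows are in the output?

4

Evaluate left to right. First `students t1 LEFT JOIN links t2` on stu_id: 7 row(s).
Then INNER JOIN `enrollments t3` on node_id: keep only rows whose t2.node_id appears in t3.
Result: 4 row(s).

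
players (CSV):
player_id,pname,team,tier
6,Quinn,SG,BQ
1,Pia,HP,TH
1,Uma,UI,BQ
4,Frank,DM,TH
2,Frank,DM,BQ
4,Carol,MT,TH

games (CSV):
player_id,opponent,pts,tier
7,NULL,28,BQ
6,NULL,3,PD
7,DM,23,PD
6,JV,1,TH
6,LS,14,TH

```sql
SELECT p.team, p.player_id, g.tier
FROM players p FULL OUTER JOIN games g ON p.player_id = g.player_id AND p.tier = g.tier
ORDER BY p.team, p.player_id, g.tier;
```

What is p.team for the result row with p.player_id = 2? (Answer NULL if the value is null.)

DM

FULL OUTER JOIN keeps every row from both sides; unmatched rows get NULL for the other side's columns.
Matching on p.player_id = g.player_id AND p.tier = g.tier.
- player_id=6, tier=BQ: no g row matches, row kept with g columns NULL.
- player_id=1, tier=TH: no g row matches, row kept with g columns NULL.
- player_id=1, tier=BQ: no g row matches, row kept with g columns NULL.
- player_id=4, tier=TH: no g row matches, row kept with g columns NULL.
- player_id=2, tier=BQ: no g row matches, row kept with g columns NULL.
- player_id=4, tier=TH: no g row matches, row kept with g columns NULL.
- 5 g row(s) had no p match → kept, p columns NULL.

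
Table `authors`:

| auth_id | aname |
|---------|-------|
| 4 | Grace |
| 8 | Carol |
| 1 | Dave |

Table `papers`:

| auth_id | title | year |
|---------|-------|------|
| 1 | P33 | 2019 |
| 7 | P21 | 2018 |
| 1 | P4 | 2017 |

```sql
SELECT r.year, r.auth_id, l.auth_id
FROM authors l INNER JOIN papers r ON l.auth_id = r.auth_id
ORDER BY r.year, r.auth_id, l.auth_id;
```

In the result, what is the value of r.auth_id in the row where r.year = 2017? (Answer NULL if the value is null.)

INNER JOIN keeps only pairs where the ON condition holds.
Matching on l.auth_id = r.auth_id.
Matched pairs: 2.

1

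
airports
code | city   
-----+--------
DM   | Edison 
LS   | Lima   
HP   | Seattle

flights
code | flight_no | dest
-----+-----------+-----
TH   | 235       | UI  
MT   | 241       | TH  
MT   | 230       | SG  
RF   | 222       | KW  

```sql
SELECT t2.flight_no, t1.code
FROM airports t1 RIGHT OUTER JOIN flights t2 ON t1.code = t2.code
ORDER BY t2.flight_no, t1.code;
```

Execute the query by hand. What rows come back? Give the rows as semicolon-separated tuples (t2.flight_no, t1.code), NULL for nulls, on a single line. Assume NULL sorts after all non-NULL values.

RIGHT JOIN keeps every row from `flights`; unmatched rows get NULL for `airports`'s columns.
Matching on t1.code = t2.code.
Matched pairs: 0; unmatched t2 rows kept: 4.

(222, NULL); (230, NULL); (235, NULL); (241, NULL)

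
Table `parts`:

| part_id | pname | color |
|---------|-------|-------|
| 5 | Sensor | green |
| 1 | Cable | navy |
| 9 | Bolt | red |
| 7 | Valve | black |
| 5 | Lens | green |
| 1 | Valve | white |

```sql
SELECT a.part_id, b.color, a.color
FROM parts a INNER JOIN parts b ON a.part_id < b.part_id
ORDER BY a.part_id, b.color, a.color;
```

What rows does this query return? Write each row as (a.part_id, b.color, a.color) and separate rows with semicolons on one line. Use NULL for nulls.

INNER JOIN keeps only pairs where the ON condition holds.
Matching on a.part_id < b.part_id.
- a[0] part_id=5 → 2 match(es) in b → 2 row(s).
- a[1] part_id=1 → 4 match(es) in b → 4 row(s).
- a[2] part_id=9 → no match; dropped.
- a[3] part_id=7 → 1 match(es) in b → 1 row(s).
- a[4] part_id=5 → 2 match(es) in b → 2 row(s).
- a[5] part_id=1 → 4 match(es) in b → 4 row(s).

(1, black, navy); (1, black, white); (1, green, navy); (1, green, navy); (1, green, white); (1, green, white); (1, red, navy); (1, red, white); (5, black, green); (5, black, green); (5, red, green); (5, red, green); (7, red, black)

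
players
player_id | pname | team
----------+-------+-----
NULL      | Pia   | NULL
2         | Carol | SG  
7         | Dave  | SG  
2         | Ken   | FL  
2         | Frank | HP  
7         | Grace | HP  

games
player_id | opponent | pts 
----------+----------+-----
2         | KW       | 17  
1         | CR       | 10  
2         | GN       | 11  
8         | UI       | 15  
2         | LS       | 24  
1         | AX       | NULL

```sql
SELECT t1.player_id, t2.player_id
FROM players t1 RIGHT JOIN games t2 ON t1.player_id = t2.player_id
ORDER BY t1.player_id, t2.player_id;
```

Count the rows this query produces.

12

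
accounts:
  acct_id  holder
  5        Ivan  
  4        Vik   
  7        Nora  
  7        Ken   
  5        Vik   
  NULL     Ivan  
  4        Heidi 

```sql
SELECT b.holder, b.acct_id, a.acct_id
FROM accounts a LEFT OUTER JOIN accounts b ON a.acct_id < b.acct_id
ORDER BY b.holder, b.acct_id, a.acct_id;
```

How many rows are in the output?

15

LEFT JOIN keeps every row from `accounts a`; unmatched rows get NULL for `accounts b`'s columns.
Matching on a.acct_id < b.acct_id. A NULL in a compared column never satisfies the condition.
- a (acct_id=5) pairs with 2 row(s) of b.
- a (acct_id=4) pairs with 4 row(s) of b.
- a (acct_id=7) has no partner → padded with NULL.
- a (acct_id=7) has no partner → padded with NULL.
- a (acct_id=5) pairs with 2 row(s) of b.
- a (acct_id=NULL) has no partner → padded with NULL.
- a (acct_id=4) pairs with 4 row(s) of b.
Total: 12 matched + 3 padded = 15 rows.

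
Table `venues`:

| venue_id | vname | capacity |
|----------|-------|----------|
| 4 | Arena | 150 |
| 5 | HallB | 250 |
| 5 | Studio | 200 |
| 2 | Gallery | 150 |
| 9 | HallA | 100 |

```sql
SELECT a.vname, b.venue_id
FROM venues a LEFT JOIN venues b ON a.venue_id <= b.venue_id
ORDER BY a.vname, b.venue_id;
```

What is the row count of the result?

LEFT JOIN keeps every row from `venues a`; unmatched rows get NULL for `venues b`'s columns.
Matching on a.venue_id <= b.venue_id.
- a (venue_id=4) pairs with 4 row(s) of b.
- a (venue_id=5) pairs with 3 row(s) of b.
- a (venue_id=5) pairs with 3 row(s) of b.
- a (venue_id=2) pairs with 5 row(s) of b.
- a (venue_id=9) pairs with 1 row(s) of b.
Total: 16 rows.

16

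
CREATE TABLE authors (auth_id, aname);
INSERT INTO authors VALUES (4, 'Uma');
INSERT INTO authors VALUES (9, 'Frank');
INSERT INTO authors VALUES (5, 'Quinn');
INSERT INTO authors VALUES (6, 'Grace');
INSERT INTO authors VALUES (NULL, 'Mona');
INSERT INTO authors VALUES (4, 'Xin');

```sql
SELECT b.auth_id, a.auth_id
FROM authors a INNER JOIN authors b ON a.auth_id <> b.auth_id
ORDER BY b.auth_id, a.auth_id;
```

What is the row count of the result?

18

INNER JOIN keeps only pairs where the ON condition holds.
Matching on a.auth_id <> b.auth_id. A NULL in a compared column never satisfies the condition.
- a[0] auth_id=4 → 3 match(es) in b → 3 row(s).
- a[1] auth_id=9 → 4 match(es) in b → 4 row(s).
- a[2] auth_id=5 → 4 match(es) in b → 4 row(s).
- a[3] auth_id=6 → 4 match(es) in b → 4 row(s).
- a[4] auth_id=NULL → no match; dropped.
- a[5] auth_id=4 → 3 match(es) in b → 3 row(s).
Total: 18 rows.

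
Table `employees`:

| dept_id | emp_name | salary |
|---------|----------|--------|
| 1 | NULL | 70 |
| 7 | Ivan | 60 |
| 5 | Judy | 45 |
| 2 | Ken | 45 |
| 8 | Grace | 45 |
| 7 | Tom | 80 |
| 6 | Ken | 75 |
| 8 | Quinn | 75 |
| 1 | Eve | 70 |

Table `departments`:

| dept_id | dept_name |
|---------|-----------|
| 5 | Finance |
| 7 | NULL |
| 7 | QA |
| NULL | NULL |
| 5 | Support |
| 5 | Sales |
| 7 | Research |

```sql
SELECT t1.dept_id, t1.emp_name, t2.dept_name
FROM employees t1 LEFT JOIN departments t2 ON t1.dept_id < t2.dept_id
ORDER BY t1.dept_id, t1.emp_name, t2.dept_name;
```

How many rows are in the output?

LEFT JOIN keeps every row from `employees`; unmatched rows get NULL for `departments`'s columns.
Matching on t1.dept_id < t2.dept_id. A NULL in a compared column never satisfies the condition.
- t1 (dept_id=1) pairs with 6 row(s) of t2.
- t1 (dept_id=7) has no partner → padded with NULL.
- t1 (dept_id=5) pairs with 3 row(s) of t2.
- t1 (dept_id=2) pairs with 6 row(s) of t2.
- t1 (dept_id=8) has no partner → padded with NULL.
- t1 (dept_id=7) has no partner → padded with NULL.
- t1 (dept_id=6) pairs with 3 row(s) of t2.
- t1 (dept_id=8) has no partner → padded with NULL.
- t1 (dept_id=1) pairs with 6 row(s) of t2.
Total: 24 matched + 4 padded = 28 rows.

28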